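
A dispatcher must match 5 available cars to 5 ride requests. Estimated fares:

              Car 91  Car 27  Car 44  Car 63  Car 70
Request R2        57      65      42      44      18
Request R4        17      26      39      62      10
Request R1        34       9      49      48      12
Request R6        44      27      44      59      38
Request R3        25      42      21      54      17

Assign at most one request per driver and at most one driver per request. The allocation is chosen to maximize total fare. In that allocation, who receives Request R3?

Optimal: Car 91→Request R2 ($57), Car 27→Request R3 ($42), Car 44→Request R1 ($49), Car 63→Request R4 ($62), Car 70→Request R6 ($38) — total 57+42+49+62+38 = $248.
Max-entry greedy (repeatedly take the single best remaining cell) gives $237, worse by 11.
Swapping Car 70↔Car 63 (Car 70→Request R4 $10, Car 63→Request R6 $59) loses 31.
No other one-to-one assignment exceeds $248.
Car 27's own top request is Request R2 ($65), but forcing Car 27→Request R2 and reassigning the rest optimally gives only $239 — worse by 9.

Car 27 receives Request R3.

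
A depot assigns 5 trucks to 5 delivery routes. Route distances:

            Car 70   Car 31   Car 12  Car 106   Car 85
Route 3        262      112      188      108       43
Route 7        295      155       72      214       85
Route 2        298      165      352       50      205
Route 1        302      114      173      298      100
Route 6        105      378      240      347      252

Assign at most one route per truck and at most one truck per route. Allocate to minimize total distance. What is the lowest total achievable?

Min total: 384 km

Treat this as an assignment problem: match each truck to one route.
Optimal: Car 70→Route 6 (105 km), Car 31→Route 1 (114 km), Car 12→Route 7 (72 km), Car 106→Route 2 (50 km), Car 85→Route 3 (43 km) — total 105+114+72+50+43 = 384 km.
Row-greedy (each truck in turn takes its cheapest remaining route) gives 439 km, worse by 55.
Next-best assignment: Car 70→Route 6, Car 31→Route 3, Car 12→Route 7, Car 106→Route 2, Car 85→Route 1 = 439 km.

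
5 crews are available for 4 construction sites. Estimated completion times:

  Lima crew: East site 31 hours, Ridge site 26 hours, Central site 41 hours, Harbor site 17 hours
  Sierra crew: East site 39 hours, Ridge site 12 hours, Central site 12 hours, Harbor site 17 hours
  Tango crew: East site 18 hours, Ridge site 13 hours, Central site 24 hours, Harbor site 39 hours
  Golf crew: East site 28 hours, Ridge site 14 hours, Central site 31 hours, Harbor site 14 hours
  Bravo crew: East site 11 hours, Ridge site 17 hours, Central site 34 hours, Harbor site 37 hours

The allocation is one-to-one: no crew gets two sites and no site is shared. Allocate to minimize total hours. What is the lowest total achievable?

Treat this as an assignment problem: match each crew to one site.
Optimal: Bravo crew→East site (11 hours), Tango crew→Ridge site (13 hours), Sierra crew→Central site (12 hours), Golf crew→Harbor site (14 hours) — total 11+13+12+14 = 50 hours.
No other one-to-one assignment undercuts 50 hours.

Minimum total: 50 hours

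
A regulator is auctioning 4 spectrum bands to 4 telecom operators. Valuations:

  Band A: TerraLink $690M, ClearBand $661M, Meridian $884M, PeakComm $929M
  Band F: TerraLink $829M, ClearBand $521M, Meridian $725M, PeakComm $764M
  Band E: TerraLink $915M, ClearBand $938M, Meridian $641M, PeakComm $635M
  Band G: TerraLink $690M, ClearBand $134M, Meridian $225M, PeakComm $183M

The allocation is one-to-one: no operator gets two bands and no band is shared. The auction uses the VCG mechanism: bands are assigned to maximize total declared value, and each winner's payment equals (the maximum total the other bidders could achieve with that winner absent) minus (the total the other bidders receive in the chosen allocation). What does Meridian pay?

Meridian pays $139M.

Efficient allocation: TerraLink→Band G ($690M), ClearBand→Band E ($938M), Meridian→Band F ($725M), PeakComm→Band A ($929M); total welfare W = $3282M.
Meridian receives Band F at value $725M, so the others get W − 725 = $2557M.
Without Meridian: best allocation of the remaining 3 bidders over all 4 bands is TerraLink→Band F ($829M), ClearBand→Band E ($938M), PeakComm→Band A ($929M), total $2696M.
VCG payment = (others' best without Meridian) − (others' welfare with Meridian) = 2696 − 2557 = $139M.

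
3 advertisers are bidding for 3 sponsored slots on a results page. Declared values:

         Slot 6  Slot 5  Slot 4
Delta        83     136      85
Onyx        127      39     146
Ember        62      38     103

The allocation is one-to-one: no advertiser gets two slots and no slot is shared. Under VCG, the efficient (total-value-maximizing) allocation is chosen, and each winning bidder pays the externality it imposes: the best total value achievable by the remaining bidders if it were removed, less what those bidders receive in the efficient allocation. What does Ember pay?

Efficient allocation: Delta→Slot 5 ($136), Onyx→Slot 6 ($127), Ember→Slot 4 ($103); total welfare W = $366.
Ember receives Slot 4 at value $103, so the others get W − 103 = $263.
Without Ember: best allocation of the remaining 2 bidders over all 3 slots is Delta→Slot 5 ($136), Onyx→Slot 4 ($146), total $282.
VCG payment = (others' best without Ember) − (others' welfare with Ember) = 282 − 263 = $19.

Ember pays $19.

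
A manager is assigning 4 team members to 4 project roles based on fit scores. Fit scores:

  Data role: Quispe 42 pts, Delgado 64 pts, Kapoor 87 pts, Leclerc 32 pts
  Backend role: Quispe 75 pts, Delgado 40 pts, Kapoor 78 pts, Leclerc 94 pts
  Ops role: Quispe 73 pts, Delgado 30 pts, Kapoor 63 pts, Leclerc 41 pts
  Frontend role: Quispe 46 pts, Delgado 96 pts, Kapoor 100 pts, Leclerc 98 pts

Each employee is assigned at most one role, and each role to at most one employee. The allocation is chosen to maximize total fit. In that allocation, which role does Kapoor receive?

Kapoor receives Data role.

Optimal: Quispe→Ops role (73 pts), Delgado→Frontend role (96 pts), Kapoor→Data role (87 pts), Leclerc→Backend role (94 pts) — total 73+96+87+94 = 350 pts.
Row-greedy (each employee in turn takes its best remaining role) gives 299 pts, worse by 51.
Kapoor's own top role is Frontend role (100 pts), but forcing Kapoor→Frontend role and reassigning the rest optimally gives only 331 pts — worse by 19.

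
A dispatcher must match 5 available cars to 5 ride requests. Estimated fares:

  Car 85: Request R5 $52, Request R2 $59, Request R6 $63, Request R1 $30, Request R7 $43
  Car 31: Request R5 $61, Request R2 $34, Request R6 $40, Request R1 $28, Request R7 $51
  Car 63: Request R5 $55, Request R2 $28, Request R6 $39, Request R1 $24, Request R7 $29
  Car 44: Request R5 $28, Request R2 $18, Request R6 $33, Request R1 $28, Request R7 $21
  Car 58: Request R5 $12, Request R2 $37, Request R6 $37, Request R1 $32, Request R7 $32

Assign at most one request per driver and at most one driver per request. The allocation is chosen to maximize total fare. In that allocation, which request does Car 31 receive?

Car 31 receives Request R7.

Optimal: Car 85→Request R6 ($63), Car 31→Request R7 ($51), Car 63→Request R5 ($55), Car 44→Request R1 ($28), Car 58→Request R2 ($37) — total 63+51+55+28+37 = $234.
Max-entry greedy (repeatedly take the single best remaining cell) gives $218, worse by 16.
Next-best assignment: Car 85→Request R2, Car 31→Request R7, Car 63→Request R5, Car 44→Request R6, Car 58→Request R1 = $230.
No other one-to-one assignment exceeds $234.
Car 31's own top request is Request R5 ($61), but forcing Car 31→Request R5 and reassigning the rest optimally gives only $219 — worse by 15.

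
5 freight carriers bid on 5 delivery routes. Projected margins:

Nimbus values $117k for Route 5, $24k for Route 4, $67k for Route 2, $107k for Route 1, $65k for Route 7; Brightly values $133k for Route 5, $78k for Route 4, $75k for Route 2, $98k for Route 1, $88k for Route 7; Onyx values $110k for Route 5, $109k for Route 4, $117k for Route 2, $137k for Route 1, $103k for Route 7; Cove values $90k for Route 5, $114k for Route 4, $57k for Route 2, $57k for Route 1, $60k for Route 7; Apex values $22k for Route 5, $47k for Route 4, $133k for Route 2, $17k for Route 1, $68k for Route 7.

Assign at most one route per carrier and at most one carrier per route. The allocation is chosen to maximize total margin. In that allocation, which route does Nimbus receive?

Nimbus receives Route 1.

This is the linear assignment problem.
Optimal: Nimbus→Route 1 ($107k), Brightly→Route 5 ($133k), Onyx→Route 7 ($103k), Cove→Route 4 ($114k), Apex→Route 2 ($133k) — total 107+133+103+114+133 = $590k.
Row-greedy (each carrier in turn takes its best remaining route) gives $514k, worse by 76.
Next-best assignment: Nimbus→Route 5, Brightly→Route 7, Onyx→Route 1, Cove→Route 4, Apex→Route 2 = $589k.
Swapping Onyx↔Apex (Onyx→Route 2 $117k, Apex→Route 7 $68k) loses 51.
Nimbus's own top route is Route 5 ($117k), but forcing Nimbus→Route 5 and reassigning the rest optimally gives only $589k — worse by 1.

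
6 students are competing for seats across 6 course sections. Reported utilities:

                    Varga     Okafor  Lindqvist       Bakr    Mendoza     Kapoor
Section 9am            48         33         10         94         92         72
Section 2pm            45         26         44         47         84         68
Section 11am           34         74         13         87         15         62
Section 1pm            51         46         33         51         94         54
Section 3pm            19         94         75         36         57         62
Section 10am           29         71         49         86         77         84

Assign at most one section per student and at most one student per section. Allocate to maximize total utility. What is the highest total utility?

Optimal: Varga→Section 2pm (45 points), Okafor→Section 11am (74 points), Lindqvist→Section 3pm (75 points), Bakr→Section 9am (94 points), Mendoza→Section 1pm (94 points), Kapoor→Section 10am (84 points) — total 45+74+75+94+94+84 = 466 points.
Max-entry greedy (repeatedly take the single best remaining cell) gives 424 points, worse by 42.
Swapping Varga↔Okafor (Varga→Section 11am 34 points, Okafor→Section 2pm 26 points) loses 59.
No other one-to-one assignment exceeds 466 points.

Max total: 466 points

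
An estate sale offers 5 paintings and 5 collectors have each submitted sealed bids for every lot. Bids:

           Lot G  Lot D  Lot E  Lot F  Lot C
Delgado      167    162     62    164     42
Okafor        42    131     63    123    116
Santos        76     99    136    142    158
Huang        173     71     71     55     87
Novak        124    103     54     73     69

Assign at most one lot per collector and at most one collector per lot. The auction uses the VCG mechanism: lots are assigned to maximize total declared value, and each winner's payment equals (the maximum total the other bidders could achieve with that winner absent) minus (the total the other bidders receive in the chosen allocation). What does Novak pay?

Novak pays $37.

Efficient allocation: Delgado→Lot F ($164), Okafor→Lot C ($116), Santos→Lot E ($136), Huang→Lot G ($173), Novak→Lot D ($103); total welfare W = $692.
Novak receives Lot D at value $103, so the others get W − 103 = $589.
Without Novak: best allocation of the remaining 4 bidders over all 5 lots is Delgado→Lot F ($164), Okafor→Lot D ($131), Santos→Lot C ($158), Huang→Lot G ($173), total $626.
VCG payment = (others' best without Novak) − (others' welfare with Novak) = 626 − 589 = $37.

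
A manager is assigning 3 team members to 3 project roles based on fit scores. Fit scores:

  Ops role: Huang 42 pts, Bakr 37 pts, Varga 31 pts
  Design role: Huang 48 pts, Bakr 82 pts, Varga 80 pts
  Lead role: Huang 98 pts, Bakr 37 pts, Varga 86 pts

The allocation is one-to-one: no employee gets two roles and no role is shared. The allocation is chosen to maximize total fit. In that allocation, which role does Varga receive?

Varga receives Design role.

Optimal: Huang→Lead role (98 pts), Bakr→Ops role (37 pts), Varga→Design role (80 pts) — total 98+37+80 = 215 pts.
Row-greedy (each employee in turn takes its best remaining role) gives 211 pts, worse by 4.
Varga's own top role is Lead role (86 pts), but forcing Varga→Lead role and reassigning the rest optimally gives only 210 pts — worse by 5.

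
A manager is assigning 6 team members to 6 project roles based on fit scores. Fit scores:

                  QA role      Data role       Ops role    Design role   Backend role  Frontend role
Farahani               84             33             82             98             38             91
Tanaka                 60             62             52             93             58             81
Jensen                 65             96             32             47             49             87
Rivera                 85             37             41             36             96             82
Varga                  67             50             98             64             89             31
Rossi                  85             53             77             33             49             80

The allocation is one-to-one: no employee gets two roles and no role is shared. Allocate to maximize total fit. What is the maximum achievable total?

Maximum total: 559 pts

Optimal: Farahani→Frontend role (91 pts), Tanaka→Design role (93 pts), Jensen→Data role (96 pts), Rivera→Backend role (96 pts), Varga→Ops role (98 pts), Rossi→QA role (85 pts) — total 91+93+96+96+98+85 = 559 pts.
Max-entry greedy (repeatedly take the single best remaining cell) gives 554 pts, worse by 5.
Next-best assignment: Farahani→Design role, Tanaka→Frontend role, Jensen→Data role, Rivera→Backend role, Varga→Ops role, Rossi→QA role = 554 pts.
Swapping Farahani↔Rossi (Farahani→QA role 84 pts, Rossi→Frontend role 80 pts) loses 12.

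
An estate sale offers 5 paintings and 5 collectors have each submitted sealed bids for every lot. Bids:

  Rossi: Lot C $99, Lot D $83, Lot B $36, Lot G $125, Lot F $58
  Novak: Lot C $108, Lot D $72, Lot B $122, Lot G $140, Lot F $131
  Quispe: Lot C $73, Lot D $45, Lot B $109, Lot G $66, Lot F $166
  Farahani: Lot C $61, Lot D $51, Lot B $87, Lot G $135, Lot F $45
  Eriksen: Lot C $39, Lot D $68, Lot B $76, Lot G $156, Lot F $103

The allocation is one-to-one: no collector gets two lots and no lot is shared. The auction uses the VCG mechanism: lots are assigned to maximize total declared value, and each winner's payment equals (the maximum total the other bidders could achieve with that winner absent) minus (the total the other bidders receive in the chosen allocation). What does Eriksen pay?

Eriksen pays $78.

Efficient allocation: Rossi→Lot D ($83), Novak→Lot C ($108), Quispe→Lot F ($166), Farahani→Lot B ($87), Eriksen→Lot G ($156); total welfare W = $600.
Eriksen receives Lot G at value $156, so the others get W − 156 = $444.
Without Eriksen: best allocation of the remaining 4 bidders over all 5 lots is Rossi→Lot C ($99), Novak→Lot B ($122), Quispe→Lot F ($166), Farahani→Lot G ($135), total $522.
VCG payment = (others' best without Eriksen) − (others' welfare with Eriksen) = 522 − 444 = $78.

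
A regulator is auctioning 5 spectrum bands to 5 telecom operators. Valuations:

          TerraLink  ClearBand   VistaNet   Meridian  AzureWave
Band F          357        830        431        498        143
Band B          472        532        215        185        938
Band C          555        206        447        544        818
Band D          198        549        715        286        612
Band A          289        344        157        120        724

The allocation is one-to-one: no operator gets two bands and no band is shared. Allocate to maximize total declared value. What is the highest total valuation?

Maximum total: $3316M

This is the linear assignment problem.
Optimal: TerraLink→Band A ($289M), ClearBand→Band F ($830M), VistaNet→Band D ($715M), Meridian→Band C ($544M), AzureWave→Band B ($938M) — total 289+830+715+544+938 = $3316M.
Next-best assignment: TerraLink→Band B, ClearBand→Band F, VistaNet→Band D, Meridian→Band C, AzureWave→Band A = $3285M.
Swapping ClearBand↔TerraLink (ClearBand→Band A $344M, TerraLink→Band F $357M) loses 418.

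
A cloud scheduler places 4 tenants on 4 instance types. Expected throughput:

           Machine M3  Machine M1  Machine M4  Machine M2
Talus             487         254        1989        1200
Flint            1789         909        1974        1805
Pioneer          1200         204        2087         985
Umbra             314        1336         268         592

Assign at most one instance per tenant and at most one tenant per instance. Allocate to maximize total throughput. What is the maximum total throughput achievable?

Optimal: Talus→Machine M2 (1200 ops/s), Flint→Machine M3 (1789 ops/s), Pioneer→Machine M4 (2087 ops/s), Umbra→Machine M1 (1336 ops/s) — total 1200+1789+2087+1336 = 6412 ops/s.
Row-greedy (each tenant in turn takes its best remaining instance) gives 6330 ops/s, worse by 82.
Every other assignment is strictly worse.

Max total: 6412 ops/s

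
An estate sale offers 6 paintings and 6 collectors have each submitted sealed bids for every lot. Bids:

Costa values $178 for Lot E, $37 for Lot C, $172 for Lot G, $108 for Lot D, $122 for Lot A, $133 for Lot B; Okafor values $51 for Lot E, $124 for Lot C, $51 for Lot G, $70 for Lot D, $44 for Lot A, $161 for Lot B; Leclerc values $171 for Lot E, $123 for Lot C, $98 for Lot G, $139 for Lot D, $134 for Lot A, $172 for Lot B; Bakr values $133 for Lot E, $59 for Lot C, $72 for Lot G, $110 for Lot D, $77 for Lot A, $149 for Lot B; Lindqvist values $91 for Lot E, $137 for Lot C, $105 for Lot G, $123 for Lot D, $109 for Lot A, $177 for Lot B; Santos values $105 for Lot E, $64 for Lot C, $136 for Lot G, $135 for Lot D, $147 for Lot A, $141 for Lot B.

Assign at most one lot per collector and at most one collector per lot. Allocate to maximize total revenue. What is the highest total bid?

Max total: $901

Optimal: Costa→Lot G ($172), Okafor→Lot C ($124), Leclerc→Lot E ($171), Bakr→Lot D ($110), Lindqvist→Lot B ($177), Santos→Lot A ($147) — total 172+124+171+110+177+147 = $901.
Max-entry greedy (repeatedly take the single best remaining cell) gives $837, worse by 64.
Swapping Leclerc↔Okafor (Leclerc→Lot C $123, Okafor→Lot E $51) loses 121.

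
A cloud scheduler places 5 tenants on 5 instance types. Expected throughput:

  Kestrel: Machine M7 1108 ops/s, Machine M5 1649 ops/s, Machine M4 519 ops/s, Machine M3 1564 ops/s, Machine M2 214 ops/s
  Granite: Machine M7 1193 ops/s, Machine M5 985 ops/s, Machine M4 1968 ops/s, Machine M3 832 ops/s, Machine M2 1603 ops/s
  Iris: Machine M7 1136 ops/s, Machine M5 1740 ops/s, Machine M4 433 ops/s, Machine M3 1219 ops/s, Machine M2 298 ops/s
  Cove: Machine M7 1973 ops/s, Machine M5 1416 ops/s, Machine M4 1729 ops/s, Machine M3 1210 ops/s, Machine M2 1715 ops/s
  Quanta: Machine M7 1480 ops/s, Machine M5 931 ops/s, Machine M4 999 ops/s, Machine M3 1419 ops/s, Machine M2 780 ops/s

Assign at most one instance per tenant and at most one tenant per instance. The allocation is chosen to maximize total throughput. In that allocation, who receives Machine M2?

This is the linear assignment problem.
Optimal: Kestrel→Machine M3 (1564 ops/s), Granite→Machine M4 (1968 ops/s), Iris→Machine M5 (1740 ops/s), Cove→Machine M2 (1715 ops/s), Quanta→Machine M7 (1480 ops/s) — total 1564+1968+1740+1715+1480 = 8467 ops/s.
Next-best assignment: Kestrel→Machine M3, Granite→Machine M2, Iris→Machine M5, Cove→Machine M4, Quanta→Machine M7 = 8116 ops/s.
Cove's own top instance is Machine M7 (1973 ops/s), but forcing Cove→Machine M7 and reassigning the rest optimally gives only 8025 ops/s — worse by 442.

Cove receives Machine M2.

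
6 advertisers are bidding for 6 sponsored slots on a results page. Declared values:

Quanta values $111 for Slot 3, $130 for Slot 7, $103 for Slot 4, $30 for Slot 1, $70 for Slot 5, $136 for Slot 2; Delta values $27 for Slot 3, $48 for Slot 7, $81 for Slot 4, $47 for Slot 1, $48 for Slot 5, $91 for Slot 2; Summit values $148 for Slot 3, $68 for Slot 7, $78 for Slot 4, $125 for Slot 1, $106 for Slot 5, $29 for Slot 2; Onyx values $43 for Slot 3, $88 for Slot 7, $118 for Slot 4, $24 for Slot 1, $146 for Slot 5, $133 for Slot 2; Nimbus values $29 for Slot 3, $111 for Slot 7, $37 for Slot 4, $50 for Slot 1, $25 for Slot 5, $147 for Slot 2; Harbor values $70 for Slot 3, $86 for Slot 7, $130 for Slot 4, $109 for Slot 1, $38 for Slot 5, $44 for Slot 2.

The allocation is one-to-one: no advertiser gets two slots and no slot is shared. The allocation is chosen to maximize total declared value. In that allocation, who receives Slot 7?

Treat this as an assignment problem: match each advertiser to one slot.
Optimal: Quanta→Slot 7 ($130), Delta→Slot 4 ($81), Summit→Slot 3 ($148), Onyx→Slot 5 ($146), Nimbus→Slot 2 ($147), Harbor→Slot 1 ($109) — total 130+81+148+146+147+109 = $761.
Column-greedy (each slot in turn goes to its best remaining advertiser) gives $695, worse by 66.
Quanta's own top slot is Slot 2 ($136), but forcing Quanta→Slot 2 and reassigning the rest optimally gives only $731 — worse by 30.

Quanta receives Slot 7.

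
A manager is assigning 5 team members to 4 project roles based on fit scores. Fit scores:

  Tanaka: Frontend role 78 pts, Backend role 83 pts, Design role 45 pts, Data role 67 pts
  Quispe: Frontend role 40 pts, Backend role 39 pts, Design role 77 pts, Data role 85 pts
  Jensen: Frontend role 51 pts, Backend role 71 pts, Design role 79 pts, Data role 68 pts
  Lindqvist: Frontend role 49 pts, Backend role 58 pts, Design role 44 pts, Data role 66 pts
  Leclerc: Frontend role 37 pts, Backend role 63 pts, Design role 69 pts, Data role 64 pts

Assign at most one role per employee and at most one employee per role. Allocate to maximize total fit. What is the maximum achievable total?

Optimal: Tanaka→Frontend role (78 pts), Leclerc→Backend role (63 pts), Jensen→Design role (79 pts), Quispe→Data role (85 pts) — total 78+63+79+85 = 305 pts.
Row-greedy (each employee in turn takes its best remaining role) gives 296 pts, worse by 9.
Next-best assignment: Tanaka→Frontend role, Jensen→Backend role, Leclerc→Design role, Quispe→Data role = 303 pts.
Swapping Jensen↔Quispe (Jensen→Data role 68 pts, Quispe→Design role 77 pts) loses 19.

Max total: 305 pts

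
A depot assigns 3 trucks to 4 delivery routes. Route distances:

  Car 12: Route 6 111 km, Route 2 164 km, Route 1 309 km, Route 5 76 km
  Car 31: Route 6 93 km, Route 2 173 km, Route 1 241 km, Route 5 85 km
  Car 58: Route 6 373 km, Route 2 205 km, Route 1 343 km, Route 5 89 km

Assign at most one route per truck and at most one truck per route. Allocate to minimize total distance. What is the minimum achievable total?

Optimal: Car 12→Route 2 (164 km), Car 31→Route 6 (93 km), Car 58→Route 5 (89 km) — total 164+93+89 = 346 km.
Column-greedy (each route in turn goes to its cheapest remaining truck) gives 600 km, worse by 254.
Checked against all permutations: 346 km is optimal.

Min total: 346 km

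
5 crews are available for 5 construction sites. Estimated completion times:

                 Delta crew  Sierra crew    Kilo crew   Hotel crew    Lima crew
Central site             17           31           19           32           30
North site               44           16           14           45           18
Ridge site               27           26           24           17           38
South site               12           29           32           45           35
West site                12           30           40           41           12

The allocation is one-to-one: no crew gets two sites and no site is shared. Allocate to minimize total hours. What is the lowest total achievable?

Min total: 76 hours

Optimal: Delta crew→South site (12 hours), Sierra crew→North site (16 hours), Kilo crew→Central site (19 hours), Hotel crew→Ridge site (17 hours), Lima crew→West site (12 hours) — total 12+16+19+17+12 = 76 hours.
Min-entry greedy (repeatedly take the single cheapest remaining cell) gives 86 hours, worse by 10.
Next-best assignment: Delta crew→South site, Sierra crew→Central site, Kilo crew→North site, Hotel crew→Ridge site, Lima crew→West site = 86 hours.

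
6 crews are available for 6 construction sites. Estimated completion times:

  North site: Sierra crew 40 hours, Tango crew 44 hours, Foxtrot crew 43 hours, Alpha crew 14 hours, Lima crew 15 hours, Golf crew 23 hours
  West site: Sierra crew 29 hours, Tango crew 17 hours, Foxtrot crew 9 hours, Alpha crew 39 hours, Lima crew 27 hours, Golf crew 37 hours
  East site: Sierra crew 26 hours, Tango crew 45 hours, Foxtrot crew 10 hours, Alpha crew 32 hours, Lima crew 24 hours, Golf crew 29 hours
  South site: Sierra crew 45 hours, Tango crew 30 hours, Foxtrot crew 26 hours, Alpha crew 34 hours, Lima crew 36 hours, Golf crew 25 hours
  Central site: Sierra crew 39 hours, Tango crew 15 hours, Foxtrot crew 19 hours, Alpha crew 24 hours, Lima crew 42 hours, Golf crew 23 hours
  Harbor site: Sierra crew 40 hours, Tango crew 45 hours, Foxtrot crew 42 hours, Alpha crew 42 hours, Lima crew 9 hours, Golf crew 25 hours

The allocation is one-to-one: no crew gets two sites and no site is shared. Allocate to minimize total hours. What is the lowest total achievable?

Optimal: Sierra crew→East site (26 hours), Tango crew→Central site (15 hours), Foxtrot crew→West site (9 hours), Alpha crew→North site (14 hours), Lima crew→Harbor site (9 hours), Golf crew→South site (25 hours) — total 26+15+9+14+9+25 = 98 hours.
Column-greedy (each site in turn goes to its cheapest remaining crew) gives 127 hours, worse by 29.
Next-best assignment: Sierra crew→West site, Tango crew→Central site, Foxtrot crew→East site, Alpha crew→North site, Lima crew→Harbor site, Golf crew→South site = 102 hours.
Every other assignment is strictly worse.

Minimum total: 98 hours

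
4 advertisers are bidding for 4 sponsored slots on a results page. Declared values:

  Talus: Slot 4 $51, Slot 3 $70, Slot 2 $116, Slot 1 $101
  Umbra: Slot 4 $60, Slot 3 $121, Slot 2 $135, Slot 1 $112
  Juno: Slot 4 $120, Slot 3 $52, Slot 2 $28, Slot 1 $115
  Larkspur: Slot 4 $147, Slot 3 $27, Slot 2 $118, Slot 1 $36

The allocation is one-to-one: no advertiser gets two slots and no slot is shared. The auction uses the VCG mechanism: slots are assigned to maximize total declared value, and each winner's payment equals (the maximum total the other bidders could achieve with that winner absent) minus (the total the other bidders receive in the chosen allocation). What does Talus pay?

Efficient allocation: Talus→Slot 2 ($116), Umbra→Slot 3 ($121), Juno→Slot 1 ($115), Larkspur→Slot 4 ($147); total welfare W = $499.
Talus receives Slot 2 at value $116, so the others get W − 116 = $383.
Without Talus: best allocation of the remaining 3 bidders over all 4 slots is Umbra→Slot 2 ($135), Juno→Slot 1 ($115), Larkspur→Slot 4 ($147), total $397.
VCG payment = (others' best without Talus) − (others' welfare with Talus) = 397 − 383 = $14.

Talus pays $14.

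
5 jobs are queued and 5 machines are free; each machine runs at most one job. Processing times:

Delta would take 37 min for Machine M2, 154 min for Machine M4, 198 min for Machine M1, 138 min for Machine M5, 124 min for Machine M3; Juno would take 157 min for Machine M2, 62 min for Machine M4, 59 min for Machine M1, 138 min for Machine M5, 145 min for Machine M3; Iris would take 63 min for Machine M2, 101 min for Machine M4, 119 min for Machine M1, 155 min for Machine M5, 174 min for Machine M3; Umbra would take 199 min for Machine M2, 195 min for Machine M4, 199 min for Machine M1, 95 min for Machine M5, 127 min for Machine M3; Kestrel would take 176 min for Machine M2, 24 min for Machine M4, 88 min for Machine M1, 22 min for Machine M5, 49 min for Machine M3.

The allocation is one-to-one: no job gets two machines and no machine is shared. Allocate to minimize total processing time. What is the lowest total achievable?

Optimal: Delta→Machine M2 (37 min), Juno→Machine M1 (59 min), Iris→Machine M4 (101 min), Umbra→Machine M5 (95 min), Kestrel→Machine M3 (49 min) — total 37+59+101+95+49 = 341 min.
Column-greedy (each machine in turn goes to its cheapest remaining job) gives 389 min, worse by 48.
Next-best assignment: Delta→Machine M2, Juno→Machine M1, Iris→Machine M4, Umbra→Machine M3, Kestrel→Machine M5 = 346 min.
Checked against all permutations: 341 min is optimal.

Minimum total: 341 min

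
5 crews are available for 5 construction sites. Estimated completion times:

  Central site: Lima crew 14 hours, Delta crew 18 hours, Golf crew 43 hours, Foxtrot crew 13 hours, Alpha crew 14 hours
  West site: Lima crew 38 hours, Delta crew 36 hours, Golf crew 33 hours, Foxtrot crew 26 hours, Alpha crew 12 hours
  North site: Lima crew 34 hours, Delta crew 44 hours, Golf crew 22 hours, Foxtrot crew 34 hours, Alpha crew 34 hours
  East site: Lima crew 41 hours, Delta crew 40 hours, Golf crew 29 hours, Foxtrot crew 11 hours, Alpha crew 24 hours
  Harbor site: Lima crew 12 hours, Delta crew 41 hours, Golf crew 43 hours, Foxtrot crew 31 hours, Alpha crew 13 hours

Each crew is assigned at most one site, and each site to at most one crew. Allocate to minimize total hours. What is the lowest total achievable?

Min total: 75 hours

Treat this as an assignment problem: match each crew to one site.
Optimal: Lima crew→Harbor site (12 hours), Delta crew→Central site (18 hours), Golf crew→North site (22 hours), Foxtrot crew→East site (11 hours), Alpha crew→West site (12 hours) — total 12+18+22+11+12 = 75 hours.
Column-greedy (each site in turn goes to its cheapest remaining crew) gives 99 hours, worse by 24.
Swapping Delta crew↔Alpha crew (Delta crew→West site 36 hours, Alpha crew→Central site 14 hours) adds 20.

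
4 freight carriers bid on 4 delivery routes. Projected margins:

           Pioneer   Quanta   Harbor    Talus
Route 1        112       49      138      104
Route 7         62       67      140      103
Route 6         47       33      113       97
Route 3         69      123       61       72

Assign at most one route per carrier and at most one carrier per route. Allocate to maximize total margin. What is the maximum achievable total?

Optimal: Pioneer→Route 1 ($112k), Quanta→Route 3 ($123k), Harbor→Route 7 ($140k), Talus→Route 6 ($97k) — total 112+123+140+97 = $472k.
Column-greedy (each route in turn goes to its best remaining carrier) gives $411k, worse by 61.
Next-best assignment: Pioneer→Route 1, Quanta→Route 3, Harbor→Route 6, Talus→Route 7 = $451k.

Maximum total: $472k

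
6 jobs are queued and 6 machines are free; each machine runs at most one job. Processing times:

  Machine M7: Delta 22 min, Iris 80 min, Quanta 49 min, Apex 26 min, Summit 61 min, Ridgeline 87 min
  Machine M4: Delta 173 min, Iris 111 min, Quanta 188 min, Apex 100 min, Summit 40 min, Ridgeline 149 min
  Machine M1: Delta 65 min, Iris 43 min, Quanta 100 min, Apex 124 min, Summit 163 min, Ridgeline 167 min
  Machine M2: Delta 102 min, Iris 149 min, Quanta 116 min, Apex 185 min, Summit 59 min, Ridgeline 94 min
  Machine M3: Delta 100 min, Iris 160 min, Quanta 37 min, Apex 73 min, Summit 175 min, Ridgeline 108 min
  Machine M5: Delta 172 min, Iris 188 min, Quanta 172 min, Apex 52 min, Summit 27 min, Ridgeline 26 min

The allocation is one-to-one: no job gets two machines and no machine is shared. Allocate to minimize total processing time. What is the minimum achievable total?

Treat this as an assignment problem: match each job to one machine.
Optimal: Delta→Machine M2 (102 min), Iris→Machine M1 (43 min), Quanta→Machine M3 (37 min), Apex→Machine M7 (26 min), Summit→Machine M4 (40 min), Ridgeline→Machine M5 (26 min) — total 102+43+37+26+40+26 = 274 min.
Min-entry greedy (repeatedly take the single cheapest remaining cell) gives 353 min, worse by 79.
Next-best assignment: Delta→Machine M7, Iris→Machine M1, Quanta→Machine M3, Apex→Machine M4, Summit→Machine M2, Ridgeline→Machine M5 = 287 min.

Min total: 274 min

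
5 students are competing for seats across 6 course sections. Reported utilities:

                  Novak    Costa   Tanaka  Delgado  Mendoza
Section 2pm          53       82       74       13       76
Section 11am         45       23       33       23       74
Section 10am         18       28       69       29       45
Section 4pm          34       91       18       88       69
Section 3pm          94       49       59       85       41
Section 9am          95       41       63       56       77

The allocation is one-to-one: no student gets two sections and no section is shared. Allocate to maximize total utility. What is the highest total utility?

Max total: 419 points

This is a one-to-one assignment (maximum-weight bipartite matching).
Optimal: Novak→Section 9am (95 points), Costa→Section 4pm (91 points), Tanaka→Section 2pm (74 points), Delgado→Section 3pm (85 points), Mendoza→Section 11am (74 points) — total 95+91+74+85+74 = 419 points.
Max-entry greedy (repeatedly take the single best remaining cell) gives 416 points, worse by 3.
Next-best assignment: Novak→Section 9am, Costa→Section 4pm, Tanaka→Section 10am, Delgado→Section 3pm, Mendoza→Section 2pm = 416 points.
Swapping Costa↔Novak (Costa→Section 9am 41 points, Novak→Section 4pm 34 points) loses 111.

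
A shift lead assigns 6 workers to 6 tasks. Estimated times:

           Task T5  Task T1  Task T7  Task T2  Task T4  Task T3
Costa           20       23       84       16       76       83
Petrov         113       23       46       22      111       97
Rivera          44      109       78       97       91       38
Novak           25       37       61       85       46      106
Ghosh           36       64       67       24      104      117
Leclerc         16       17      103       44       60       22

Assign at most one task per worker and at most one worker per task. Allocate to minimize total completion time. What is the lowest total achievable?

Min total: 191 min

Optimal: Costa→Task T5 (20 min), Petrov→Task T7 (46 min), Rivera→Task T3 (38 min), Novak→Task T4 (46 min), Ghosh→Task T2 (24 min), Leclerc→Task T1 (17 min) — total 20+46+38+46+24+17 = 191 min.
Column-greedy (each task in turn goes to its cheapest remaining worker) gives 193 min, worse by 2.
Next-best assignment: Costa→Task T1, Petrov→Task T7, Rivera→Task T3, Novak→Task T4, Ghosh→Task T2, Leclerc→Task T5 = 193 min.
Checked against all permutations: 191 min is optimal.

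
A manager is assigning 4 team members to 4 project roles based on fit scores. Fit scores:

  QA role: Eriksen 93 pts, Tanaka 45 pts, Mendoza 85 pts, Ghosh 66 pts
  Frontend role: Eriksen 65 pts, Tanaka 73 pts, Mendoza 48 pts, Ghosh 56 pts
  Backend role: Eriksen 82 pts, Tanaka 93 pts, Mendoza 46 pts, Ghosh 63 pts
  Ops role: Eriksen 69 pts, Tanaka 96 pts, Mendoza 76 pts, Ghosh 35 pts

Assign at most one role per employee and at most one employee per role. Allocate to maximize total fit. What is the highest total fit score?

Max total: 319 pts

This is the linear assignment problem.
Optimal: Eriksen→Backend role (82 pts), Tanaka→Ops role (96 pts), Mendoza→QA role (85 pts), Ghosh→Frontend role (56 pts) — total 82+96+85+56 = 319 pts.
Column-greedy (each role in turn goes to its best remaining employee) gives 305 pts, worse by 14.
Swapping Tanaka↔Ghosh (Tanaka→Frontend role 73 pts, Ghosh→Ops role 35 pts) loses 44.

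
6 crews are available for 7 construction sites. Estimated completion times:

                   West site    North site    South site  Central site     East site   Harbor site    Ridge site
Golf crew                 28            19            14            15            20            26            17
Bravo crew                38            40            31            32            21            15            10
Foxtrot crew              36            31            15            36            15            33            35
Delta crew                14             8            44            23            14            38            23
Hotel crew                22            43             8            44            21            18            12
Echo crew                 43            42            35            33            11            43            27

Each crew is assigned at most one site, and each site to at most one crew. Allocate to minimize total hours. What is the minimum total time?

Min total: 76 hours

Optimal: Golf crew→Central site (15 hours), Bravo crew→Harbor site (15 hours), Foxtrot crew→South site (15 hours), Delta crew→North site (8 hours), Hotel crew→Ridge site (12 hours), Echo crew→East site (11 hours) — total 15+15+15+8+12+11 = 76 hours.
Column-greedy (each site in turn goes to its cheapest remaining crew) gives 117 hours, worse by 41.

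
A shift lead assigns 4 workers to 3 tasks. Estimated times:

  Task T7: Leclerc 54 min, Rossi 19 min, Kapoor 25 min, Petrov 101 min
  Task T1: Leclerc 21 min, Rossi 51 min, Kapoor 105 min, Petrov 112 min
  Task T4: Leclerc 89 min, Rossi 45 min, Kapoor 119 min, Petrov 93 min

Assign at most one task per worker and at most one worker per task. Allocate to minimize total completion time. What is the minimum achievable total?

Optimal: Kapoor→Task T7 (25 min), Leclerc→Task T1 (21 min), Rossi→Task T4 (45 min) — total 25+21+45 = 91 min.
Min-entry greedy (repeatedly take the single cheapest remaining cell) gives 133 min, worse by 42.
Next-best assignment: Rossi→Task T7, Leclerc→Task T1, Petrov→Task T4 = 133 min.
No other one-to-one assignment undercuts 91 min.

Min total: 91 min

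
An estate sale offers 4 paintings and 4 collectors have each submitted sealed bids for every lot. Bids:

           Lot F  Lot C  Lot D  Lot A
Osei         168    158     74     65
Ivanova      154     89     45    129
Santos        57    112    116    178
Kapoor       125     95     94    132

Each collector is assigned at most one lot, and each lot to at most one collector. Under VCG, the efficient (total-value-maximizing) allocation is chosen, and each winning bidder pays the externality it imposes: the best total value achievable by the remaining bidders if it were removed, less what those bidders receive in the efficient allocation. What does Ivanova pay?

Ivanova pays $31.

Efficient allocation: Osei→Lot C ($158), Ivanova→Lot F ($154), Santos→Lot A ($178), Kapoor→Lot D ($94); total welfare W = $584.
Ivanova receives Lot F at value $154, so the others get W − 154 = $430.
Without Ivanova: best allocation of the remaining 3 bidders over all 4 lots is Osei→Lot C ($158), Santos→Lot A ($178), Kapoor→Lot F ($125), total $461.
VCG payment = (others' best without Ivanova) − (others' welfare with Ivanova) = 461 − 430 = $31.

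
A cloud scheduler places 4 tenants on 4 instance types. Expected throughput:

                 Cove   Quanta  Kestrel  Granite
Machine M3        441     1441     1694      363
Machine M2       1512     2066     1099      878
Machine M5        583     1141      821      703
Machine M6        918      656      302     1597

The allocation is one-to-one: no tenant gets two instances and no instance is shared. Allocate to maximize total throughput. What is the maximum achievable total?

Maximum total: 5944 ops/s

Optimal: Cove→Machine M2 (1512 ops/s), Quanta→Machine M5 (1141 ops/s), Kestrel→Machine M3 (1694 ops/s), Granite→Machine M6 (1597 ops/s) — total 1512+1141+1694+1597 = 5944 ops/s.
Max-entry greedy (repeatedly take the single best remaining cell) gives 5940 ops/s, worse by 4.
Swapping Quanta↔Granite (Quanta→Machine M6 656 ops/s, Granite→Machine M5 703 ops/s) loses 1379.
No other one-to-one assignment exceeds 5944 ops/s.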